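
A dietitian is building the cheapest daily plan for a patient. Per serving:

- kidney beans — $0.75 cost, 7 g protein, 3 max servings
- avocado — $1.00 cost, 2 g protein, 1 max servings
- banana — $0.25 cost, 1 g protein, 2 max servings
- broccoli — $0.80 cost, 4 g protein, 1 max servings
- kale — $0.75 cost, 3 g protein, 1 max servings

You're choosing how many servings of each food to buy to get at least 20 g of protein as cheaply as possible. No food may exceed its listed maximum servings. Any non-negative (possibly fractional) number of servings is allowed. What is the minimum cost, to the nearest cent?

Cost per g of protein: kidney beans $0.1071, broccoli $0.2000, banana $0.2500, kale $0.2500, avocado $0.5000.
Take 2.857 servings of kidney beans: +20.0 g protein for $2.14 (total $2.14, still need 0.0 g).
Greedy by cheapest-per-g is optimal for a single linear constraint, so the minimum cost is $2.14.

$2.14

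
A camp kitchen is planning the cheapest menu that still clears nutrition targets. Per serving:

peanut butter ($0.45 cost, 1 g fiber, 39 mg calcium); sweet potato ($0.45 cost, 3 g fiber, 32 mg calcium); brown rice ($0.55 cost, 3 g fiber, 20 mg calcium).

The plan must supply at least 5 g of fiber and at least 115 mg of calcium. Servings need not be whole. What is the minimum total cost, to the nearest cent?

Check every corner: each single food scaled to meet both minima, and each pair solved so both constraints bind.
peanut butter only: max(5/1, 115/39) = 5 servings → $2.25.
sweet potato only: max(5/3, 115/32) = 3.594 servings → $1.62.
brown rice only: max(5/3, 115/20) = 5.75 servings → $3.16.
peanut butter + sweet potato with both tight: 2.176 servings and 0.9412 servings → $1.40.
peanut butter + brown rice with both tight: 2.526 servings and 0.8247 servings → $1.59.
sweet potato + brown rice: intersection lies outside the first quadrant.
So the least-cost plan costs $1.40.

$1.40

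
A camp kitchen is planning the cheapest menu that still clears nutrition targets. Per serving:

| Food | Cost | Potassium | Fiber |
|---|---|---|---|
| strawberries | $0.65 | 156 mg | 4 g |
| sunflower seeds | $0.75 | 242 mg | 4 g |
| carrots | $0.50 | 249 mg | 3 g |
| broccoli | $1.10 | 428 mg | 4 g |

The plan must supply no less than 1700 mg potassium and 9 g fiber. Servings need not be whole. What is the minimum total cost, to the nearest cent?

An LP optimum is at a vertex; with two nutrient constraints at most two foods are used. Check each candidate.
strawberries only: max(1700/156, 9/4) = 10.9 servings → $7.08.
sunflower seeds only: max(1700/242, 9/4) = 7.025 servings → $5.27.
carrots only: max(1700/249, 9/3) = 6.827 servings → $3.41.
broccoli only: max(1700/428, 9/4) = 3.972 servings → $4.37.
strawberries + sunflower seeds: the both-tight solution has a negative serving — not a feasible corner.
strawberries + carrots with both targets exact would need a negative amount; discard.
strawberries + broccoli: intersection lies outside the first quadrant.
sunflower seeds + carrots: the both-tight solution has a negative serving — not a feasible corner.
sunflower seeds + broccoli with both targets exact would need a negative amount; discard.
carrots + broccoli: the both-tight solution has a negative serving — not a feasible corner.
So the least-cost plan costs $3.41.

$3.41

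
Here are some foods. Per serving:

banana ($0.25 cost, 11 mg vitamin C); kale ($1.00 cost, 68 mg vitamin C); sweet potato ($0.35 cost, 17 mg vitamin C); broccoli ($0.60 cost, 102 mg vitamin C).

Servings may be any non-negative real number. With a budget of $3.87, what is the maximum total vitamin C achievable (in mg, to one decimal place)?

Vitamin C per dollar: broccoli 170, kale 68, sweet potato 48.57, banana 44.
With no serving limits, spend the whole cost allowance on broccoli: $3.87 / $0.60 × 102 mg = 657.9 mg.

657.9 mg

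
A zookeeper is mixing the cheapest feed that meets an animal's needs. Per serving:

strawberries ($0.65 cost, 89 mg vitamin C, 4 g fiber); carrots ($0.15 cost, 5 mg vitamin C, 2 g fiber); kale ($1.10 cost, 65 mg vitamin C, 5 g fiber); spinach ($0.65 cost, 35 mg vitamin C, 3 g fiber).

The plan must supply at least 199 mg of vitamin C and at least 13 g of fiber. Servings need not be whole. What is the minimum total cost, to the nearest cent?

$1.71

This is a tiny linear program; its minimum lies at a vertex of the feasible set. List the vertices and price them.
strawberries only: max(199/89, 13/4) = 3.25 servings → $2.11.
carrots only: max(199/5, 13/2) = 39.8 servings → $5.97.
kale only: max(199/65, 13/5) = 3.062 servings → $3.37.
spinach only: max(199/35, 13/3) = 5.686 servings → $3.70.
strawberries + carrots with both tight: 2.108 servings and 2.285 servings → $1.71.
strawberries + kale with both tight: 0.8108 servings and 1.951 servings → $2.67.
strawberries + spinach with both tight: 1.118 servings and 2.843 servings → $2.57.
carrots + kale: the both-tight solution has a negative serving — not a feasible corner.
carrots + spinach: intersection lies outside the first quadrant.
kale + spinach: intersection lies outside the first quadrant.
The minimum over all feasible corners is $1.71.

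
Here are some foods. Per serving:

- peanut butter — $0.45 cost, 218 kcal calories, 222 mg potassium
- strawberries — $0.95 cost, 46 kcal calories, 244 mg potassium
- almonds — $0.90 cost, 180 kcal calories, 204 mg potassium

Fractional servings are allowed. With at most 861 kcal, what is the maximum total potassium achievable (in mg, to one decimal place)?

4567.0 mg

Potassium per kcal: strawberries 5.304, almonds 1.133, peanut butter 1.018.
With no serving limits, spend the whole calories allowance on strawberries: 861 kcal / 46 kcal × 244 mg = 4567.0 mg.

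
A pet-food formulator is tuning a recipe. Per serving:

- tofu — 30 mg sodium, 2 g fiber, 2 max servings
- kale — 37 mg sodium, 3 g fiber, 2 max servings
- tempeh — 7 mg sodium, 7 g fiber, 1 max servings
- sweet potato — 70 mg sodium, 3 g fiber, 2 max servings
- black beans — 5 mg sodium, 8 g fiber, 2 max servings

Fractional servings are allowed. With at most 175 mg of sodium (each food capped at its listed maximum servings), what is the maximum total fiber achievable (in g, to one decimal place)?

34.0 g

Fiber per mg sodium: black beans 1.6, tempeh 1, kale 0.08108, tofu 0.06667, sweet potato 0.04286.
Take 2 servings of black beans: uses 10 mg sodium, +16.0 g fiber (running total 16.0 g).
Take 1 serving of tempeh: uses 7 mg sodium, +7.0 g fiber (running total 23.0 g).
Take 2 servings of kale: uses 74 mg sodium, +6.0 g fiber (running total 29.0 g).
Take 2 servings of tofu: uses 60 mg sodium, +4.0 g fiber (running total 33.0 g).
Take 0.3429 servings of sweet potato: uses 24 mg sodium, +1.0 g fiber (running total 34.0 g).
Filling greedily by fiber-per-mg sodium is optimal for one linear limit, giving 34.0 g.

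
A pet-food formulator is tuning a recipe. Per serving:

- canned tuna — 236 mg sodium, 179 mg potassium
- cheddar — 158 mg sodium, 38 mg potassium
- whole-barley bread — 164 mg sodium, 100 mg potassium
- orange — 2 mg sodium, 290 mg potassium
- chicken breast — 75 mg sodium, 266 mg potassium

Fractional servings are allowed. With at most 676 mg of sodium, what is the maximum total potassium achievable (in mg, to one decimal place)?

Potassium per mg sodium: orange 145, chicken breast 3.547, canned tuna 0.7585, whole-barley bread 0.6098, cheddar 0.2405.
With no serving limits, spend the whole sodium allowance on orange: 676 mg / 2 mg × 290 mg = 98020.0 mg.

98020.0 mg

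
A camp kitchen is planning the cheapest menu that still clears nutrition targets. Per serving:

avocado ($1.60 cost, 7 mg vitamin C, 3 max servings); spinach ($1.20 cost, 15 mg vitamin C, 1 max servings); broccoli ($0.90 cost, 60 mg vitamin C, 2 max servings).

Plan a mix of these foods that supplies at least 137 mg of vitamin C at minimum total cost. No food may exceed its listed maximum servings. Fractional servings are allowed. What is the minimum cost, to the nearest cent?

$3.46

Cost per mg of vitamin C: broccoli $0.0150, spinach $0.0800, avocado $0.2286.
Take 2 servings of broccoli: +120.0 mg vitamin C for $1.80 (total $1.80, still need 17.0 mg).
Take 1 serving of spinach: +15.0 mg vitamin C for $1.20 (total $3.00, still need 2.0 mg).
Take 0.2857 servings of avocado: +2.0 mg vitamin C for $0.46 (total $3.46, still need 0.0 mg).
Greedy by cheapest-per-mg is optimal for a single linear constraint, so the minimum cost is $3.46.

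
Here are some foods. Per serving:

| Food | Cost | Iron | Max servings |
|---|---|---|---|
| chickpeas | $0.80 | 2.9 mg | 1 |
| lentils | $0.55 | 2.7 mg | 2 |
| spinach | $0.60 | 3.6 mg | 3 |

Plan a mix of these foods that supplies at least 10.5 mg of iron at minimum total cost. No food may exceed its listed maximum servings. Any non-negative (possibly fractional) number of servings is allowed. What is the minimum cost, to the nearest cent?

Cost per mg of iron: spinach $0.1667, lentils $0.2037, chickpeas $0.2759.
Take 2.917 servings of spinach: +10.5 mg iron for $1.75 (total $1.75, still need 0.0 mg).
Greedy by cheapest-per-mg is optimal for a single linear constraint, so the minimum cost is $1.75.

$1.75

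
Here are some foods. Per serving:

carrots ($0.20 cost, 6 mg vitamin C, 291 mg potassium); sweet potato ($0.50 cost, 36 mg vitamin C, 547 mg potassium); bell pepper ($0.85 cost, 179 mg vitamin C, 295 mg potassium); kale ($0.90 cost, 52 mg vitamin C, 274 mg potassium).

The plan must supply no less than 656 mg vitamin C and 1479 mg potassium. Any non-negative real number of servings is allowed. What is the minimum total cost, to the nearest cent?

$3.36

Check every corner: each single food scaled to meet both minima, and each pair solved so both constraints bind.
carrots only: max(656/6, 1479/291) = 109.3 servings → $21.87.
sweet potato only: max(656/36, 1479/547) = 18.22 servings → $9.11.
bell pepper only: max(656/179, 1479/295) = 5.014 servings → $4.26.
kale only: max(656/52, 1479/274) = 12.62 servings → $11.35.
carrots + sweet potato: intersection lies outside the first quadrant.
carrots + bell pepper with both tight: 1.415 servings and 3.617 servings → $3.36.
carrots + kale: intersection lies outside the first quadrant.
sweet potato + bell pepper with both tight: 0.8159 servings and 3.501 servings → $3.38.
sweet potato + kale: intersection lies outside the first quadrant.
bell pepper + kale with both tight: 3.051 servings and 2.113 servings → $4.50.
The minimum over all feasible corners is $3.36.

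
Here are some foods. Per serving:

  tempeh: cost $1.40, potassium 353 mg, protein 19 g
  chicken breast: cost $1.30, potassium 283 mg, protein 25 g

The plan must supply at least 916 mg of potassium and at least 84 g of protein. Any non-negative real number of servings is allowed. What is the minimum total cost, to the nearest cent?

$4.37

Compare the cost at each extreme point of the feasible region.
tempeh only: max(916/353, 84/19) = 4.421 servings → $6.19.
chicken breast only: max(916/283, 84/25) = 3.36 servings → $4.37.
tempeh + chicken breast: the both-tight solution has a negative serving — not a feasible corner.
The minimum over all feasible corners is $4.37.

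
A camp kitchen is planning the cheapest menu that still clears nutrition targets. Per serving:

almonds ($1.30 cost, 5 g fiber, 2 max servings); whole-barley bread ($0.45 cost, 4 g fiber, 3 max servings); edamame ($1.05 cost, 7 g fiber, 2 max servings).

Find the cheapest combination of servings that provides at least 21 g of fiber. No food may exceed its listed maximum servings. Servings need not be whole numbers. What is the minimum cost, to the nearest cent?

Cost per g of fiber: whole-barley bread $0.1125, edamame $0.1500, almonds $0.2600.
Take 3 servings of whole-barley bread: +12.0 g fiber for $1.35 (total $1.35, still need 9.0 g).
Take 1.286 servings of edamame: +9.0 g fiber for $1.35 (total $2.70, still need 0.0 g).
Greedy by cheapest-per-g is optimal for a single linear constraint, so the minimum cost is $2.70.

$2.70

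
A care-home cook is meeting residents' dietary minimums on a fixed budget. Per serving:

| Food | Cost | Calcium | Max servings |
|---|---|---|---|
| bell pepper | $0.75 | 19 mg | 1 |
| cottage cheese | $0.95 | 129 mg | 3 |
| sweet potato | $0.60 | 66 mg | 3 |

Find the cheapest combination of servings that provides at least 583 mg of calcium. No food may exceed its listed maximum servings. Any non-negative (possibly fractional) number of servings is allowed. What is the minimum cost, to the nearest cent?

$4.63

Cost per mg of calcium: cottage cheese $0.0074, sweet potato $0.0091, bell pepper $0.0395.
Take 3 servings of cottage cheese: +387.0 mg calcium for $2.85 (total $2.85, still need 196.0 mg).
Take 2.97 servings of sweet potato: +196.0 mg calcium for $1.78 (total $4.63, still need 0.0 mg).
Filling from the cheapest source first is optimal under one linear minimum: $4.63.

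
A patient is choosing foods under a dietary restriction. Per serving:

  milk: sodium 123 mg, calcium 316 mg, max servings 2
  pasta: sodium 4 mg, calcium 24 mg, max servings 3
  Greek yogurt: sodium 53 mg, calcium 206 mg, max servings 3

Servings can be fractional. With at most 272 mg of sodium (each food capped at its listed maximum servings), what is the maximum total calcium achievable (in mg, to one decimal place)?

Calcium per mg sodium: pasta 6, Greek yogurt 3.887, milk 2.569.
Take 3 servings of pasta: uses 12 mg sodium, +72.0 mg calcium (running total 72.0 mg).
Take 3 servings of Greek yogurt: uses 159 mg sodium, +618.0 mg calcium (running total 690.0 mg).
Take 0.8211 servings of milk: uses 101 mg sodium, +259.5 mg calcium (running total 949.5 mg).
Greedy by best ratio exhausts the sodium allowance optimally: 949.5 mg.

949.5 mg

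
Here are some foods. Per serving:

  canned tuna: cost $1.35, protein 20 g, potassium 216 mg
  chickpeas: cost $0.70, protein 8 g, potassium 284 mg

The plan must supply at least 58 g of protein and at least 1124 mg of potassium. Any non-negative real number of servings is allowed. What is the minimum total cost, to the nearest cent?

$4.32

The cheapest plan sits at a corner of the feasible region — with two constraints it uses at most two foods.
canned tuna only: max(58/20, 1124/216) = 5.204 servings → $7.03.
chickpeas only: max(58/8, 1124/284) = 7.25 servings → $5.08.
canned tuna + chickpeas with both tight: 1.893 servings and 2.518 servings → $4.32.
So the least-cost plan costs $4.32.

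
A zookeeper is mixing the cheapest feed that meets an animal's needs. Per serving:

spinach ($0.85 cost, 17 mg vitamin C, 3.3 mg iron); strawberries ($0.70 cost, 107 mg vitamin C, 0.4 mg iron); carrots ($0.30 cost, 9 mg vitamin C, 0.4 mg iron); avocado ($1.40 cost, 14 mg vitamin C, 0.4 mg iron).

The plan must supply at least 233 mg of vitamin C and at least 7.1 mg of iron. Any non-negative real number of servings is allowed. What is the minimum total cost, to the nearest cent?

This is a tiny linear program; its minimum lies at a vertex of the feasible set. List the vertices and price them.
spinach only: max(233/17, 7.1/3.3) = 13.71 servings → $11.65.
strawberries only: max(233/107, 7.1/0.4) = 17.75 servings → $12.43.
carrots only: max(233/9, 7.1/0.4) = 25.89 servings → $7.77.
avocado only: max(233/14, 7.1/0.4) = 17.75 servings → $24.85.
spinach + strawberries with both tight: 1.925 servings and 1.872 servings → $2.95.
spinach + carrots: intersection lies outside the first quadrant.
spinach + avocado with both tight: 0.1574 servings and 16.45 servings → $23.17.
strawberries + carrots with both tight: 0.7474 servings and 17 servings → $5.62.
strawberries + avocado: intersection lies outside the first quadrant.
carrots + avocado with both tight: 3.1 servings and 14.65 servings → $21.44.
So the least-cost plan costs $2.95.

$2.95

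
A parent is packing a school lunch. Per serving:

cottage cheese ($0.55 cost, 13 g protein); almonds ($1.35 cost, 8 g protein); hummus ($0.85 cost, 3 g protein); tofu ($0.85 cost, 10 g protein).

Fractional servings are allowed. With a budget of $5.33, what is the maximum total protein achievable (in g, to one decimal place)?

Protein per dollar: cottage cheese 23.64, tofu 11.76, almonds 5.926, hummus 3.529.
With no serving limits, spend the whole cost allowance on cottage cheese: $5.33 / $0.55 × 13 g = 126.0 g.

126.0 g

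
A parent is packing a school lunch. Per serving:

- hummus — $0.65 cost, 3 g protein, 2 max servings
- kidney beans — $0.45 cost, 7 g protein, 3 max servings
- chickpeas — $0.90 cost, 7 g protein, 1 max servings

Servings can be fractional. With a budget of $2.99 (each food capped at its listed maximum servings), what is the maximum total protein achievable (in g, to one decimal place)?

Protein per dollar: kidney beans 15.56, chickpeas 7.778, hummus 4.615.
Take 3 servings of kidney beans: spends $1.35, +21.0 g protein (running total 21.0 g).
Take 1 serving of chickpeas: spends $0.90, +7.0 g protein (running total 28.0 g).
Take 1.138 servings of hummus: spends $0.74, +3.4 g protein (running total 31.4 g).
Greedy by best ratio exhausts the cost allowance optimally: 31.4 g.

31.4 g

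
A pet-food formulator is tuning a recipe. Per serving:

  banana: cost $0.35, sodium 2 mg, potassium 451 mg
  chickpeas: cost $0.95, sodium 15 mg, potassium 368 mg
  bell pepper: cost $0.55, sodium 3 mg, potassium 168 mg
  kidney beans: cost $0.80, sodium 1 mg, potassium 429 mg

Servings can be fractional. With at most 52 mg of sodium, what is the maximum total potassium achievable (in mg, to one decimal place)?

22308.0 mg

Potassium per mg sodium: kidney beans 429, banana 225.5, bell pepper 56, chickpeas 24.53.
With no serving limits, spend the whole sodium allowance on kidney beans: 52 mg / 1 mg × 429 mg = 22308.0 mg.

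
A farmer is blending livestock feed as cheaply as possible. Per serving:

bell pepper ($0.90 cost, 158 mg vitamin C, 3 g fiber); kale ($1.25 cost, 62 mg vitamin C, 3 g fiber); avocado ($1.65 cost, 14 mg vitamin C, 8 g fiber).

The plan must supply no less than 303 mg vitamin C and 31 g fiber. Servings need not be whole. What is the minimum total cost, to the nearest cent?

Compare the cost at each extreme point of the feasible region.
bell pepper only: max(303/158, 31/3) = 10.33 servings → $9.30.
kale only: max(303/62, 31/3) = 10.33 servings → $12.92.
avocado only: max(303/14, 31/8) = 21.64 servings → $35.71.
bell pepper + kale with both targets exact would need a negative amount; discard.
bell pepper + avocado with both tight: 1.628 servings and 3.264 servings → $6.85.
kale + avocado with both tight: 4.383 servings and 2.231 servings → $9.16.
The minimum over all feasible corners is $6.85.

$6.85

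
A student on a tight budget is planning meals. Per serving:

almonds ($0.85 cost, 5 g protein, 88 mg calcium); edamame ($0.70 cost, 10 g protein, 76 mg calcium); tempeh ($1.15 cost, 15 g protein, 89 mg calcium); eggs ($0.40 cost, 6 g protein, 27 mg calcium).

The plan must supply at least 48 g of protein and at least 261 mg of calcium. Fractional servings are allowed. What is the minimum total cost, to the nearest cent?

$3.25

Compare the cost at each extreme point of the feasible region.
almonds only: max(48/5, 261/88) = 9.6 servings → $8.16.
edamame only: max(48/10, 261/76) = 4.8 servings → $3.36.
tempeh only: max(48/15, 261/89) = 3.2 servings → $3.68.
eggs only: max(48/6, 261/27) = 9.667 servings → $3.87.
almonds + edamame: the both-tight solution has a negative serving — not a feasible corner.
almonds + tempeh: intersection lies outside the first quadrant.
almonds + eggs with both tight: 0.687 servings and 7.427 servings → $3.55.
edamame + tempeh: intersection lies outside the first quadrant.
edamame + eggs with both tight: 1.452 servings and 5.581 servings → $3.25.
tempeh + eggs with both tight: 2.093 servings and 2.767 servings → $3.51.
So the least-cost plan costs $3.25.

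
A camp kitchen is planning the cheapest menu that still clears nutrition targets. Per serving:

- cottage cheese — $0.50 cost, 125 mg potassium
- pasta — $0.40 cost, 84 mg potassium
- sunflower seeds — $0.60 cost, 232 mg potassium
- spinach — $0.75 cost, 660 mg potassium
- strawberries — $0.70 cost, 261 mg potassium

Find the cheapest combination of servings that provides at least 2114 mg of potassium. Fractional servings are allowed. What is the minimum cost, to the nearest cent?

$2.40

Cost per mg of potassium: spinach $0.0011, sunflower seeds $0.0026, strawberries $0.0027, cottage cheese $0.0040, pasta $0.0048.
With no serving limits, use only spinach: 2114 mg / 660 mg = 3.203 servings × $0.75 = $2.40.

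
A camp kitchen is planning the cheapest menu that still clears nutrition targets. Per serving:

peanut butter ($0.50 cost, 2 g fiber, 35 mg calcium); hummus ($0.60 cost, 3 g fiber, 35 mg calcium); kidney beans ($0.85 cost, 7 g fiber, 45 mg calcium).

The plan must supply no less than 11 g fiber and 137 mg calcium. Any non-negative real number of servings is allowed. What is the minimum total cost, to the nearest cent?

$2.11

peanut butter only: max(11/2, 137/35) = 5.5 servings → $2.75.
hummus only: max(11/3, 137/35) = 3.914 servings → $2.35.
kidney beans only: max(11/7, 137/45) = 3.044 servings → $2.59.
peanut butter + hummus with both tight: 0.7429 servings and 3.171 servings → $2.27.
peanut butter + kidney beans with both tight: 2.994 servings and 0.7161 servings → $2.11.
hummus + kidney beans: intersection lies outside the first quadrant.
The minimum over all feasible corners is $2.11.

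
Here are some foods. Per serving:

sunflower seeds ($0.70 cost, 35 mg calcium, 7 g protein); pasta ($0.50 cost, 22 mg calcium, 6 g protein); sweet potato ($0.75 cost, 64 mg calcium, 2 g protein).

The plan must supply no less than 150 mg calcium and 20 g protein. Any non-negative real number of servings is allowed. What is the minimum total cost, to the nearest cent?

With two linear requirements the optimum uses one or two foods; enumerate the corners.
sunflower seeds only: max(150/35, 20/7) = 4.286 servings → $3.00.
pasta only: max(150/22, 20/6) = 6.818 servings → $3.41.
sweet potato only: max(150/64, 20/2) = 10 servings → $7.50.
sunflower seeds + pasta: intersection lies outside the first quadrant.
sunflower seeds + sweet potato with both tight: 2.593 servings and 0.9259 servings → $2.51.
pasta + sweet potato with both tight: 2.882 servings and 1.353 servings → $2.46.
Cheapest feasible corner: $2.46.

$2.46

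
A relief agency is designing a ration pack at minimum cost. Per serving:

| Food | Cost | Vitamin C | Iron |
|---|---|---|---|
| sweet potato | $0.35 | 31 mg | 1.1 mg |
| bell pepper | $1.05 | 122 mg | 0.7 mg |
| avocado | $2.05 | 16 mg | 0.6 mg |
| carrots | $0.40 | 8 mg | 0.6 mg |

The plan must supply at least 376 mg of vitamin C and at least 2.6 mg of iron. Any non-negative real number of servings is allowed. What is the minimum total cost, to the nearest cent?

For a min-cost LP with two ≥-constraints, a basic feasible solution has at most two positive variables.
sweet potato only: max(376/31, 2.6/1.1) = 12.13 servings → $4.25.
bell pepper only: max(376/122, 2.6/0.7) = 3.714 servings → $3.90.
avocado only: max(376/16, 2.6/0.6) = 23.5 servings → $48.17.
carrots only: max(376/8, 2.6/0.6) = 47 servings → $18.80.
sweet potato + bell pepper with both tight: 0.48 servings and 2.96 servings → $3.28.
sweet potato + avocado: the both-tight solution has a negative serving — not a feasible corner.
sweet potato + carrots: intersection lies outside the first quadrant.
bell pepper + avocado with both tight: 2.968 servings and 0.871 servings → $4.90.
bell pepper + carrots with both tight: 3.03 servings and 0.7988 servings → $3.50.
avocado + carrots: intersection lies outside the first quadrant.
The minimum over all feasible corners is $3.28.

$3.28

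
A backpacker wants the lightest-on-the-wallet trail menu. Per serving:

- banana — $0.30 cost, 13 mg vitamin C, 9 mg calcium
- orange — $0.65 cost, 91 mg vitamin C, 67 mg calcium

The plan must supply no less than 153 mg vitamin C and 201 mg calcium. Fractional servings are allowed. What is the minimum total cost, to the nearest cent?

Minimising a linear cost over {vitamin C ≥ 153, calcium ≥ 201, servings ≥ 0} — the optimum is at a vertex, using one or two foods.
banana only: max(153/13, 201/9) = 22.33 servings → $6.70.
orange only: max(153/91, 201/67) = 3 servings → $1.95.
banana + orange: the both-tight solution has a negative serving — not a feasible corner.
So the least-cost plan costs $1.95.

$1.95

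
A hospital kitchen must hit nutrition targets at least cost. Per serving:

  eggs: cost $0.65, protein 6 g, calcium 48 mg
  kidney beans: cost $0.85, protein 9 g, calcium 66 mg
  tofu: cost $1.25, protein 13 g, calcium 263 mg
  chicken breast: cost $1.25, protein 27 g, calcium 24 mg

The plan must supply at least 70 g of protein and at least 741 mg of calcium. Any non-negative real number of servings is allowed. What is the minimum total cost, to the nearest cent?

For a min-cost LP with two ≥-constraints, a basic feasible solution has at most two positive variables.
eggs only: max(70/6, 741/48) = 15.44 servings → $10.03.
kidney beans only: max(70/9, 741/66) = 11.23 servings → $9.54.
tofu only: max(70/13, 741/263) = 5.385 servings → $6.73.
chicken breast only: max(70/27, 741/24) = 30.88 servings → $38.59.
eggs + kidney beans: the both-tight solution has a negative serving — not a feasible corner.
eggs + tofu with both tight: 9.2 servings and 1.138 servings → $7.40.
eggs + chicken breast: the both-tight solution has a negative serving — not a feasible corner.
kidney beans + tofu with both tight: 5.816 servings and 1.358 servings → $6.64.
kidney beans + chicken breast: the both-tight solution has a negative serving — not a feasible corner.
tofu + chicken breast with both tight: 2.7 servings and 1.293 servings → $4.99.
The minimum over all feasible corners is $4.99.

$4.99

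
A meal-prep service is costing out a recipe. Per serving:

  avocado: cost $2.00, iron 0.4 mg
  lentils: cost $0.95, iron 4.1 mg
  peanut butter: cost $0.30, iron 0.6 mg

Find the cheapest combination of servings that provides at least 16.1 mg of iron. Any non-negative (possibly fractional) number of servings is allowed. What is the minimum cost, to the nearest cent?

Cost per mg of iron: lentils $0.2317, peanut butter $0.5000, avocado $5.0000.
With no serving limits, use only lentils: 16.1 mg / 4.1 mg = 3.927 servings × $0.95 = $3.73.

$3.73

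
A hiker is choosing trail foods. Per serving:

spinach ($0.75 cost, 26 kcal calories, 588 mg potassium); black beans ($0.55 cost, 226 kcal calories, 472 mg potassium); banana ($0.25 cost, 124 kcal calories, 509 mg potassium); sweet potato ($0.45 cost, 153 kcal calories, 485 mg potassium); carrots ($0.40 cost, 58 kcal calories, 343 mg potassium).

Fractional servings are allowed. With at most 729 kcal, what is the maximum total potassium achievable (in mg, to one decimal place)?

Potassium per kcal: spinach 22.62, carrots 5.914, banana 4.105, sweet potato 3.17, black beans 2.088.
With no serving limits, spend the whole calories allowance on spinach: 729 kcal / 26 kcal × 588 mg = 16486.6 mg.

16486.6 mg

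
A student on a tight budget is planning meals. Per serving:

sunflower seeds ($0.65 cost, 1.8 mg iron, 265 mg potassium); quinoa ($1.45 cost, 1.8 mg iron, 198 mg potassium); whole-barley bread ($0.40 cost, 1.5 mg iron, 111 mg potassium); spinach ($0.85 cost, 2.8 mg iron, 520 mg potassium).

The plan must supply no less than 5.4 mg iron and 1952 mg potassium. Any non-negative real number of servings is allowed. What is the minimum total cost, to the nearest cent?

Minimising a linear cost over {iron ≥ 5.4, potassium ≥ 1952, servings ≥ 0} — the optimum is at a vertex, using one or two foods.
sunflower seeds only: max(5.4/1.8, 1952/265) = 7.366 servings → $4.79.
quinoa only: max(5.4/1.8, 1952/198) = 9.859 servings → $14.29.
whole-barley bread only: max(5.4/1.5, 1952/111) = 17.59 servings → $7.03.
spinach only: max(5.4/2.8, 1952/520) = 3.754 servings → $3.19.
sunflower seeds + quinoa: intersection lies outside the first quadrant.
sunflower seeds + whole-barley bread: the both-tight solution has a negative serving — not a feasible corner.
sunflower seeds + spinach with both targets exact would need a negative amount; discard.
quinoa + whole-barley bread: the both-tight solution has a negative serving — not a feasible corner.
quinoa + spinach with both targets exact would need a negative amount; discard.
whole-barley bread + spinach with both targets exact would need a negative amount; discard.
The minimum over all feasible corners is $3.19.

$3.19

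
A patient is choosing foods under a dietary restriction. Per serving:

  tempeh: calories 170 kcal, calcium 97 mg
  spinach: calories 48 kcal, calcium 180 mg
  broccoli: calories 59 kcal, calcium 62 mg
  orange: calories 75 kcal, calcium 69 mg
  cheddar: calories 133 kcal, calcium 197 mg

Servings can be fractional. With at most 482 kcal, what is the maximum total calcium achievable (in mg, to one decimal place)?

Calcium per kcal: spinach 3.75, cheddar 1.481, broccoli 1.051, orange 0.92, tempeh 0.5706.
With no serving limits, spend the whole calories allowance on spinach: 482 kcal / 48 kcal × 180 mg = 1807.5 mg.

1807.5 mg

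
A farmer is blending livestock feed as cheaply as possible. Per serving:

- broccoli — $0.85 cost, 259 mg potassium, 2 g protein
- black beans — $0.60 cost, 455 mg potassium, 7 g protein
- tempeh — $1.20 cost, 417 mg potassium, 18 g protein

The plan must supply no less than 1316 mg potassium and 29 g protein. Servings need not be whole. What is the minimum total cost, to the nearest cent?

$2.23

broccoli only: max(1316/259, 29/2) = 14.5 servings → $12.32.
black beans only: max(1316/455, 29/7) = 4.143 servings → $2.49.
tempeh only: max(1316/417, 29/18) = 3.156 servings → $3.79.
broccoli + black beans: the both-tight solution has a negative serving — not a feasible corner.
broccoli + tempeh with both tight: 3.029 servings and 1.275 servings → $4.10.
black beans + tempeh with both tight: 2.2 servings and 0.7556 servings → $2.23.
So the least-cost plan costs $2.23.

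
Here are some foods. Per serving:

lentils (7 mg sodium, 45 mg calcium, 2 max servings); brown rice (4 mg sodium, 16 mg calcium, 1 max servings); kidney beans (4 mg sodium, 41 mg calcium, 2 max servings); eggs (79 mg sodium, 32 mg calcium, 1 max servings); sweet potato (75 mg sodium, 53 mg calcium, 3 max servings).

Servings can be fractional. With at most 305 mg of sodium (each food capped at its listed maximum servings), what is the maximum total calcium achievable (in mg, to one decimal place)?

368.9 mg

Calcium per mg sodium: kidney beans 10.25, lentils 6.429, brown rice 4, sweet potato 0.7067, eggs 0.4051.
Take 2 servings of kidney beans: uses 8 mg sodium, +82.0 mg calcium (running total 82.0 mg).
Take 2 servings of lentils: uses 14 mg sodium, +90.0 mg calcium (running total 172.0 mg).
Take 1 serving of brown rice: uses 4 mg sodium, +16.0 mg calcium (running total 188.0 mg).
Take 3 servings of sweet potato: uses 225 mg sodium, +159.0 mg calcium (running total 347.0 mg).
Take 0.6835 servings of eggs: uses 54 mg sodium, +21.9 mg calcium (running total 368.9 mg).
Greedy by best ratio exhausts the sodium allowance optimally: 368.9 mg.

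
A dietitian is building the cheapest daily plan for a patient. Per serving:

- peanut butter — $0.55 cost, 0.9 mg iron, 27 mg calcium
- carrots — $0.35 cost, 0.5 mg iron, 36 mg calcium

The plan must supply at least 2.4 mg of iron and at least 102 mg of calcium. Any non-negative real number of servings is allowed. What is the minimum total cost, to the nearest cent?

With two linear requirements the optimum uses one or two foods; enumerate the corners.
peanut butter only: max(2.4/0.9, 102/27) = 3.778 servings → $2.08.
carrots only: max(2.4/0.5, 102/36) = 4.8 servings → $1.68.
peanut butter + carrots with both tight: 1.873 servings and 1.429 servings → $1.53.
Cheapest feasible corner: $1.53.

$1.53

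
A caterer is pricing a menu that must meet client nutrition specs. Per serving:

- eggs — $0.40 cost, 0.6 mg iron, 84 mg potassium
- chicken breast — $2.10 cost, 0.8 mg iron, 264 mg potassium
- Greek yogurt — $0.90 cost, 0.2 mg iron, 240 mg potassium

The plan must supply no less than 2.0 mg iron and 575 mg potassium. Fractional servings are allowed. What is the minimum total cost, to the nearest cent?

$2.40

An LP optimum is at a vertex; with two nutrient constraints at most two foods are used. Check each candidate.
eggs only: max(2.0/0.6, 575/84) = 6.845 servings → $2.74.
chicken breast only: max(2.0/0.8, 575/264) = 2.5 servings → $5.25.
Greek yogurt only: max(2.0/0.2, 575/240) = 10 servings → $9.00.
eggs + chicken breast with both tight: 0.7456 servings and 1.941 servings → $4.37.
eggs + Greek yogurt with both tight: 2.869 servings and 1.392 servings → $2.40.
chicken breast + Greek yogurt: intersection lies outside the first quadrant.
The minimum over all feasible corners is $2.40.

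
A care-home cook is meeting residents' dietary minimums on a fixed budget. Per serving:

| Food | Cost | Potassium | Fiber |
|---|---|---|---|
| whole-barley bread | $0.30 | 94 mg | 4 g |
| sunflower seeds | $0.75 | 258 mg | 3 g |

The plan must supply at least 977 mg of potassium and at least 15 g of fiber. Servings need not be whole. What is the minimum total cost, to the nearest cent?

$2.87

Compare the cost at each extreme point of the feasible region.
whole-barley bread only: max(977/94, 15/4) = 10.39 servings → $3.12.
sunflower seeds only: max(977/258, 15/3) = 5 servings → $3.75.
whole-barley bread + sunflower seeds with both tight: 1.252 servings and 3.331 servings → $2.87.
The minimum over all feasible corners is $2.87.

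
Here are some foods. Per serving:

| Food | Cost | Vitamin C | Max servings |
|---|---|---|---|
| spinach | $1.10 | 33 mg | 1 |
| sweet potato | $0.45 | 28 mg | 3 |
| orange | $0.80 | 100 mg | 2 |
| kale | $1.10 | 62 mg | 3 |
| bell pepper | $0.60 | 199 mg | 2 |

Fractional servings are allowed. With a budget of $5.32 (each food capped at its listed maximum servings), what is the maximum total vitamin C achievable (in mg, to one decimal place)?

747.9 mg

Vitamin C per dollar: bell pepper 331.7, orange 125, sweet potato 62.22, kale 56.36, spinach 30.
Take 2 servings of bell pepper: spends $1.20, +398.0 mg vitamin C (running total 398.0 mg).
Take 2 servings of orange: spends $1.60, +200.0 mg vitamin C (running total 598.0 mg).
Take 3 servings of sweet potato: spends $1.35, +84.0 mg vitamin C (running total 682.0 mg).
Take 1.064 servings of kale: spends $1.17, +65.9 mg vitamin C (running total 747.9 mg).
Filling greedily by vitamin C-per-dollar is optimal for one linear limit, giving 747.9 mg.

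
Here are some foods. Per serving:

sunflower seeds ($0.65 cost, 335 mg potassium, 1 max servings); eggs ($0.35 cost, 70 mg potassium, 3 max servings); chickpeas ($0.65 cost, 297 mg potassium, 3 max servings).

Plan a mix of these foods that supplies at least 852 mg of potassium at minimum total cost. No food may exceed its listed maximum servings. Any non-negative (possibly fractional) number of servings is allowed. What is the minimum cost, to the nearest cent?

Cost per mg of potassium: sunflower seeds $0.0019, chickpeas $0.0022, eggs $0.0050.
Take 1 serving of sunflower seeds: +335.0 mg potassium for $0.65 (total $0.65, still need 517.0 mg).
Take 1.741 servings of chickpeas: +517.0 mg potassium for $1.13 (total $1.78, still need 0.0 mg).
Filling from the cheapest source first is optimal under one linear minimum: $1.78.

$1.78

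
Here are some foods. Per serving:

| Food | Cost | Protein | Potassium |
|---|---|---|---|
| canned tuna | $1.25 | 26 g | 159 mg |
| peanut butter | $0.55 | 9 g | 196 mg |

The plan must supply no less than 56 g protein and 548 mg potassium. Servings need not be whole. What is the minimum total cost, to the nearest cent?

$2.86

Minimising a linear cost over {protein ≥ 56, potassium ≥ 548, servings ≥ 0} — the optimum is at a vertex, using one or two foods.
canned tuna only: max(56/26, 548/159) = 3.447 servings → $4.31.
peanut butter only: max(56/9, 548/196) = 6.222 servings → $3.42.
canned tuna + peanut butter with both tight: 1.649 servings and 1.458 servings → $2.86.
So the least-cost plan costs $2.86.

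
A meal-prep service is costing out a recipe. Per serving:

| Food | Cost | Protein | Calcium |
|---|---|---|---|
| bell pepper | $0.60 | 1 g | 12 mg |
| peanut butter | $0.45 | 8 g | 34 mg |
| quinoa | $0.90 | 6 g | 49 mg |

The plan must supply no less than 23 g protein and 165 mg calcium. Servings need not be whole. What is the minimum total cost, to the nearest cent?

$2.18

Minimising a linear cost over {protein ≥ 23, calcium ≥ 165, servings ≥ 0} — the optimum is at a vertex, using one or two foods.
bell pepper only: max(23/1, 165/12) = 23 servings → $13.80.
peanut butter only: max(23/8, 165/34) = 4.853 servings → $2.18.
quinoa only: max(23/6, 165/49) = 3.833 servings → $3.45.
bell pepper + peanut butter with both tight: 8.677 servings and 1.79 servings → $6.01.
bell pepper + quinoa: the both-tight solution has a negative serving — not a feasible corner.
peanut butter + quinoa with both tight: 0.7287 servings and 2.862 servings → $2.90.
So the least-cost plan costs $2.18.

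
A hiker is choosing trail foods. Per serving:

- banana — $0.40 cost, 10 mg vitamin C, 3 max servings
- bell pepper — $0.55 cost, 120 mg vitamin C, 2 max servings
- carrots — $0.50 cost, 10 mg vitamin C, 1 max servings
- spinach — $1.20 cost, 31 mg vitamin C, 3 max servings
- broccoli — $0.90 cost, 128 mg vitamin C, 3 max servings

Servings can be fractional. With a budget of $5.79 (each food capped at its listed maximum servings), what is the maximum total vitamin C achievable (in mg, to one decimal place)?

675.4 mg

Vitamin C per dollar: bell pepper 218.2, broccoli 142.2, spinach 25.83, banana 25, carrots 20.
Take 2 servings of bell pepper: spends $1.10, +240.0 mg vitamin C (running total 240.0 mg).
Take 3 servings of broccoli: spends $2.70, +384.0 mg vitamin C (running total 624.0 mg).
Take 1.658 servings of spinach: spends $1.99, +51.4 mg vitamin C (running total 675.4 mg).
Greedy by best ratio exhausts the cost allowance optimally: 675.4 mg.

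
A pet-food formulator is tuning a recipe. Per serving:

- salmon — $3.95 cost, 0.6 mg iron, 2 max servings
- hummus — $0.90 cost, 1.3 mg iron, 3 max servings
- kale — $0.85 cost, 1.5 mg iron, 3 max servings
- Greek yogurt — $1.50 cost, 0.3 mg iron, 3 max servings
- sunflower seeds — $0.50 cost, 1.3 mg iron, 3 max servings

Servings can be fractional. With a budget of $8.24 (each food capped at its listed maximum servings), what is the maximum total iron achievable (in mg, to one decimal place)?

12.6 mg

Iron per dollar: sunflower seeds 2.6, kale 1.765, hummus 1.444, Greek yogurt 0.2, salmon 0.1519.
Take 3 servings of sunflower seeds: spends $1.50, +3.9 mg iron (running total 3.9 mg).
Take 3 servings of kale: spends $2.55, +4.5 mg iron (running total 8.4 mg).
Take 3 servings of hummus: spends $2.70, +3.9 mg iron (running total 12.3 mg).
Take 0.9933 servings of Greek yogurt: spends $1.49, +0.3 mg iron (running total 12.6 mg).
Filling greedily by iron-per-dollar is optimal for one linear limit, giving 12.6 mg.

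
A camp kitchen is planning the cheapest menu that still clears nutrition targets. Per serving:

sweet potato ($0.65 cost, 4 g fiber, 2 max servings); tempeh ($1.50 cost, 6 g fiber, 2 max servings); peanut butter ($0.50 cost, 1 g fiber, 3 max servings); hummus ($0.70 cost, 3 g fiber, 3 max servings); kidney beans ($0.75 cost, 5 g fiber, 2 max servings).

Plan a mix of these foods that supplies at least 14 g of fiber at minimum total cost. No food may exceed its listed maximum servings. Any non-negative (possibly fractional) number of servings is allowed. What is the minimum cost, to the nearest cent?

Cost per g of fiber: kidney beans $0.1500, sweet potato $0.1625, hummus $0.2333, tempeh $0.2500, peanut butter $0.5000.
Take 2 servings of kidney beans: +10.0 g fiber for $1.50 (total $1.50, still need 4.0 g).
Take 1 serving of sweet potato: +4.0 g fiber for $0.65 (total $2.15, still need 0.0 g).
Greedy by cheapest-per-g is optimal for a single linear constraint, so the minimum cost is $2.15.

$2.15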